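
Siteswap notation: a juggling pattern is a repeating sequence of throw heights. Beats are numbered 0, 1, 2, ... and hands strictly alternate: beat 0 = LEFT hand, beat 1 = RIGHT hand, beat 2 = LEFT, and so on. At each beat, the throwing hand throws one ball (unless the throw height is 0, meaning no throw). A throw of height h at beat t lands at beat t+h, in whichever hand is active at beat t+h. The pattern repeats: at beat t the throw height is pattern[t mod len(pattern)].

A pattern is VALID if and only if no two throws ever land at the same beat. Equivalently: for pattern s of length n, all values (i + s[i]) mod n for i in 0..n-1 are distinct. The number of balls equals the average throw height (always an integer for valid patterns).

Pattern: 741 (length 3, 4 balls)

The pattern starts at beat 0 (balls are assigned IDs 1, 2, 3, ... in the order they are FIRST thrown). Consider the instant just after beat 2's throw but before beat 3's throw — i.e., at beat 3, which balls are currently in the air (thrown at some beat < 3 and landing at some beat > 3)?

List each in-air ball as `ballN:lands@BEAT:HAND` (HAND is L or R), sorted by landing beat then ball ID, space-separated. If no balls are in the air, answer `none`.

Beat 0 (L): throw ball1 h=7 -> lands@7:R; in-air after throw: [b1@7:R]
Beat 1 (R): throw ball2 h=4 -> lands@5:R; in-air after throw: [b2@5:R b1@7:R]
Beat 2 (L): throw ball3 h=1 -> lands@3:R; in-air after throw: [b3@3:R b2@5:R b1@7:R]
Beat 3 (R): throw ball3 h=7 -> lands@10:L; in-air after throw: [b2@5:R b1@7:R b3@10:L]

Answer: ball2:lands@5:R ball1:lands@7:R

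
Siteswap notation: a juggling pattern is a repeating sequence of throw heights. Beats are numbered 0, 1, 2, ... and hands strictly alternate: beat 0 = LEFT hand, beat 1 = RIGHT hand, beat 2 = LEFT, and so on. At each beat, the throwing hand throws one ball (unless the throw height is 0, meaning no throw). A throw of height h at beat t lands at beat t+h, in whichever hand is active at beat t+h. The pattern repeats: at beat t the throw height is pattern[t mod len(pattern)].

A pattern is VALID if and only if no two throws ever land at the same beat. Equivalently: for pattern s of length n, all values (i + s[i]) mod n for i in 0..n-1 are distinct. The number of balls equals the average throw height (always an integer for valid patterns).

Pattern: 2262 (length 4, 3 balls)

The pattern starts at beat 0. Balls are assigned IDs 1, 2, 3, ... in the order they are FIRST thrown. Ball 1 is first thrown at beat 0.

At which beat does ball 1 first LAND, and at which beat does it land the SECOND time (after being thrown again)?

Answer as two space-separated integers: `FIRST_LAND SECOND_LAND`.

Beat 0 (L): throw ball1 h=2 -> lands@2:L; in-air after throw: [b1@2:L]
Beat 1 (R): throw ball2 h=2 -> lands@3:R; in-air after throw: [b1@2:L b2@3:R]
Beat 2 (L): throw ball1 h=6 -> lands@8:L; in-air after throw: [b2@3:R b1@8:L]
Beat 3 (R): throw ball2 h=2 -> lands@5:R; in-air after throw: [b2@5:R b1@8:L]
Beat 4 (L): throw ball3 h=2 -> lands@6:L; in-air after throw: [b2@5:R b3@6:L b1@8:L]
Beat 5 (R): throw ball2 h=2 -> lands@7:R; in-air after throw: [b3@6:L b2@7:R b1@8:L]
Beat 6 (L): throw ball3 h=6 -> lands@12:L; in-air after throw: [b2@7:R b1@8:L b3@12:L]
Beat 7 (R): throw ball2 h=2 -> lands@9:R; in-air after throw: [b1@8:L b2@9:R b3@12:L]
Beat 8 (L): throw ball1 h=2 -> lands@10:L; in-air after throw: [b2@9:R b1@10:L b3@12:L]
Ball 1: thrown@0 h=2 -> first land @2; rethrown@2 h=6 -> second land @8

Answer: 2 8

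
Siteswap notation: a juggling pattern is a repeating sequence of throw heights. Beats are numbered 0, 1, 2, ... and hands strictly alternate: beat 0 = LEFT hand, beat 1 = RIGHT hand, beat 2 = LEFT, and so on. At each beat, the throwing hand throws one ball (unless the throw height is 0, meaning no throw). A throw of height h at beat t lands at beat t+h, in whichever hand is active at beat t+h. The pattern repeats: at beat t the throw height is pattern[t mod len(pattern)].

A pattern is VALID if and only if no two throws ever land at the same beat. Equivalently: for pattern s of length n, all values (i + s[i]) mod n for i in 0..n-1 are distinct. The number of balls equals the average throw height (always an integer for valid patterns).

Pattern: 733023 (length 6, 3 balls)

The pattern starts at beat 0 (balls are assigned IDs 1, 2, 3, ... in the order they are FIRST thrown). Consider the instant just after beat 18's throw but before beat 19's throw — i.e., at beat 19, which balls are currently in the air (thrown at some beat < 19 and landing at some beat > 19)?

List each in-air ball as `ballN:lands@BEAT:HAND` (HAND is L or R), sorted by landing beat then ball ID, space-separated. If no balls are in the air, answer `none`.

Beat 0 (L): throw ball1 h=7 -> lands@7:R; in-air after throw: [b1@7:R]
Beat 1 (R): throw ball2 h=3 -> lands@4:L; in-air after throw: [b2@4:L b1@7:R]
Beat 2 (L): throw ball3 h=3 -> lands@5:R; in-air after throw: [b2@4:L b3@5:R b1@7:R]
Beat 4 (L): throw ball2 h=2 -> lands@6:L; in-air after throw: [b3@5:R b2@6:L b1@7:R]
Beat 5 (R): throw ball3 h=3 -> lands@8:L; in-air after throw: [b2@6:L b1@7:R b3@8:L]
Beat 6 (L): throw ball2 h=7 -> lands@13:R; in-air after throw: [b1@7:R b3@8:L b2@13:R]
Beat 7 (R): throw ball1 h=3 -> lands@10:L; in-air after throw: [b3@8:L b1@10:L b2@13:R]
Beat 8 (L): throw ball3 h=3 -> lands@11:R; in-air after throw: [b1@10:L b3@11:R b2@13:R]
Beat 10 (L): throw ball1 h=2 -> lands@12:L; in-air after throw: [b3@11:R b1@12:L b2@13:R]
Beat 11 (R): throw ball3 h=3 -> lands@14:L; in-air after throw: [b1@12:L b2@13:R b3@14:L]
Beat 12 (L): throw ball1 h=7 -> lands@19:R; in-air after throw: [b2@13:R b3@14:L b1@19:R]
Beat 13 (R): throw ball2 h=3 -> lands@16:L; in-air after throw: [b3@14:L b2@16:L b1@19:R]
Beat 14 (L): throw ball3 h=3 -> lands@17:R; in-air after throw: [b2@16:L b3@17:R b1@19:R]
Beat 16 (L): throw ball2 h=2 -> lands@18:L; in-air after throw: [b3@17:R b2@18:L b1@19:R]
Beat 17 (R): throw ball3 h=3 -> lands@20:L; in-air after throw: [b2@18:L b1@19:R b3@20:L]
Beat 18 (L): throw ball2 h=7 -> lands@25:R; in-air after throw: [b1@19:R b3@20:L b2@25:R]
Beat 19 (R): throw ball1 h=3 -> lands@22:L; in-air after throw: [b3@20:L b1@22:L b2@25:R]

Answer: ball3:lands@20:L ball2:lands@25:R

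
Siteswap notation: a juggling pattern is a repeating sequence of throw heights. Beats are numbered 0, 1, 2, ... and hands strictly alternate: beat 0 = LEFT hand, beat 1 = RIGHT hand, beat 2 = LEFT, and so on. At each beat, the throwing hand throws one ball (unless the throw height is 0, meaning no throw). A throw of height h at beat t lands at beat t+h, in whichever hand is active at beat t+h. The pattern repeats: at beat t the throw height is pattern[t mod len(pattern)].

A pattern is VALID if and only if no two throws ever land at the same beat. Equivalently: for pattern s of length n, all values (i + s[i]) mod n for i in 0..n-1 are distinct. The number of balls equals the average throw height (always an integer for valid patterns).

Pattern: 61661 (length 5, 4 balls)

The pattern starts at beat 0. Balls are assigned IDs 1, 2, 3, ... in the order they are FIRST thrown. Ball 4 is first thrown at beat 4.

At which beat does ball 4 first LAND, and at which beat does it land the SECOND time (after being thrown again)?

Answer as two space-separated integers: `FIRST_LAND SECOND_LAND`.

Answer: 5 11

Derivation:
Beat 0 (L): throw ball1 h=6 -> lands@6:L; in-air after throw: [b1@6:L]
Beat 1 (R): throw ball2 h=1 -> lands@2:L; in-air after throw: [b2@2:L b1@6:L]
Beat 2 (L): throw ball2 h=6 -> lands@8:L; in-air after throw: [b1@6:L b2@8:L]
Beat 3 (R): throw ball3 h=6 -> lands@9:R; in-air after throw: [b1@6:L b2@8:L b3@9:R]
Beat 4 (L): throw ball4 h=1 -> lands@5:R; in-air after throw: [b4@5:R b1@6:L b2@8:L b3@9:R]
Beat 5 (R): throw ball4 h=6 -> lands@11:R; in-air after throw: [b1@6:L b2@8:L b3@9:R b4@11:R]
Beat 6 (L): throw ball1 h=1 -> lands@7:R; in-air after throw: [b1@7:R b2@8:L b3@9:R b4@11:R]
Beat 7 (R): throw ball1 h=6 -> lands@13:R; in-air after throw: [b2@8:L b3@9:R b4@11:R b1@13:R]
Beat 8 (L): throw ball2 h=6 -> lands@14:L; in-air after throw: [b3@9:R b4@11:R b1@13:R b2@14:L]
Beat 9 (R): throw ball3 h=1 -> lands@10:L; in-air after throw: [b3@10:L b4@11:R b1@13:R b2@14:L]
Beat 10 (L): throw ball3 h=6 -> lands@16:L; in-air after throw: [b4@11:R b1@13:R b2@14:L b3@16:L]
Beat 11 (R): throw ball4 h=1 -> lands@12:L; in-air after throw: [b4@12:L b1@13:R b2@14:L b3@16:L]
Ball 4: thrown@4 h=1 -> first land @5; rethrown@5 h=6 -> second land @11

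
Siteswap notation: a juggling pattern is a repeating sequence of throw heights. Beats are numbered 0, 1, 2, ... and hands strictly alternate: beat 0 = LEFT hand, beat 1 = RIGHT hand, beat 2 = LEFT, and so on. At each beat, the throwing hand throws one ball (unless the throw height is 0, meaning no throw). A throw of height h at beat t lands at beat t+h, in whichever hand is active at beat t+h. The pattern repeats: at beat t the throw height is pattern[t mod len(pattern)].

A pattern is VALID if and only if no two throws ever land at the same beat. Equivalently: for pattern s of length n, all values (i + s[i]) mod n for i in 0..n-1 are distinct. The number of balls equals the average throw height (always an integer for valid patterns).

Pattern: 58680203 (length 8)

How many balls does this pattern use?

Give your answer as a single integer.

Pattern = [5, 8, 6, 8, 0, 2, 0, 3], length n = 8
  position 0: throw height = 5, running sum = 5
  position 1: throw height = 8, running sum = 13
  position 2: throw height = 6, running sum = 19
  position 3: throw height = 8, running sum = 27
  position 4: throw height = 0, running sum = 27
  position 5: throw height = 2, running sum = 29
  position 6: throw height = 0, running sum = 29
  position 7: throw height = 3, running sum = 32
Total sum = 32; balls = sum / n = 32 / 8 = 4

Answer: 4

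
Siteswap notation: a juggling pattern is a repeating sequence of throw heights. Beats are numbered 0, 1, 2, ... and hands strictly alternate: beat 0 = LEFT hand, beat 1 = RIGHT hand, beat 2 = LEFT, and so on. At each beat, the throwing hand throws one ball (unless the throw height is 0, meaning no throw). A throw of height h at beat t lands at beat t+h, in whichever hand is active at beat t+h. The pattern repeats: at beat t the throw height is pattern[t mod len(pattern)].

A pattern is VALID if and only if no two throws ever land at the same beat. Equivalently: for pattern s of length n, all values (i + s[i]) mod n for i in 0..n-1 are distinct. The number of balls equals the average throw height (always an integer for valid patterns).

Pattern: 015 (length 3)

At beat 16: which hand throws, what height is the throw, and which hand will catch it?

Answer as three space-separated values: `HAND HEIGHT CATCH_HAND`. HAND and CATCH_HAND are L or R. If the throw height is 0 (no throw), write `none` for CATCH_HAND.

Beat 16: 16 mod 2 = 0, so hand = L
Throw height = pattern[16 mod 3] = pattern[1] = 1
Lands at beat 16+1=17, 17 mod 2 = 1, so catch hand = R

Answer: L 1 R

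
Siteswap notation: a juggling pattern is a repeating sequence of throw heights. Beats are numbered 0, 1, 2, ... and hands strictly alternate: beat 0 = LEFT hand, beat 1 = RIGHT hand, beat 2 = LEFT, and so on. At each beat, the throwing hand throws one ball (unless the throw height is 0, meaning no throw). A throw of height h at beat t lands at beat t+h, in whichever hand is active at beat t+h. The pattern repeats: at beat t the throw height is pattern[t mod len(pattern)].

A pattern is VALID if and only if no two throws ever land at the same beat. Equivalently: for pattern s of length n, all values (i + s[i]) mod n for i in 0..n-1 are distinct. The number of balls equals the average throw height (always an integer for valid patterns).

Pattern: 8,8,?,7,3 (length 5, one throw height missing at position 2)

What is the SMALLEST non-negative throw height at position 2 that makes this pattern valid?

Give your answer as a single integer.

i=0: (0 + 8) mod 5 = 3
i=1: (1 + 8) mod 5 = 4
i=2: s[i]=? (unknown)
i=3: (3 + 7) mod 5 = 0
i=4: (4 + 3) mod 5 = 2
Known residues: [0, 2, 3, 4]; need a permutation of 0..4, so missing residue r = 1
Need (2 + s) mod 5 = 1; smallest s = (1 - 2) mod 5 = 4

Answer: 4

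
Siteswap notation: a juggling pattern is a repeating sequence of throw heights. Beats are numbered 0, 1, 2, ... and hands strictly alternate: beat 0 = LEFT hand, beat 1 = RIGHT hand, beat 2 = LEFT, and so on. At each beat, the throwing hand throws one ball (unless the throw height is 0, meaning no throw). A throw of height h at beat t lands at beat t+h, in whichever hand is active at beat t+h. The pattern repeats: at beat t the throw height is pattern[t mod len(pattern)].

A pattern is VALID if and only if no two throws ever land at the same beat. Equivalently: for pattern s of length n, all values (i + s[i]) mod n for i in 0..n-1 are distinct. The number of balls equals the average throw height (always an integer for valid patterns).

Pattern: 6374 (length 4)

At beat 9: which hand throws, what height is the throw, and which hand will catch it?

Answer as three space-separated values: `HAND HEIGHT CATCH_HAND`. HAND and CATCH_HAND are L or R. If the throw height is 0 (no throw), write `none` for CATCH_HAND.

Answer: R 3 L

Derivation:
Beat 9: 9 mod 2 = 1, so hand = R
Throw height = pattern[9 mod 4] = pattern[1] = 3
Lands at beat 9+3=12, 12 mod 2 = 0, so catch hand = L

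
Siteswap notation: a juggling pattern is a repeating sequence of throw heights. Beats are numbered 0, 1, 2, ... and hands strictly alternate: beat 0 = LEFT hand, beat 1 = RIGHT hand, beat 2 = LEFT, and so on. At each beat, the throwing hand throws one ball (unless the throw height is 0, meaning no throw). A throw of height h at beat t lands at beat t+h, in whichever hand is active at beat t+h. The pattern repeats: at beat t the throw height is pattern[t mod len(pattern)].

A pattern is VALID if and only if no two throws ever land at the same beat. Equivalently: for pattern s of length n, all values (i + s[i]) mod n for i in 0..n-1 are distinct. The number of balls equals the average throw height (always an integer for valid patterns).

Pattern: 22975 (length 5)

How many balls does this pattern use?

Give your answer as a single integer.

Answer: 5

Derivation:
Pattern = [2, 2, 9, 7, 5], length n = 5
  position 0: throw height = 2, running sum = 2
  position 1: throw height = 2, running sum = 4
  position 2: throw height = 9, running sum = 13
  position 3: throw height = 7, running sum = 20
  position 4: throw height = 5, running sum = 25
Total sum = 25; balls = sum / n = 25 / 5 = 5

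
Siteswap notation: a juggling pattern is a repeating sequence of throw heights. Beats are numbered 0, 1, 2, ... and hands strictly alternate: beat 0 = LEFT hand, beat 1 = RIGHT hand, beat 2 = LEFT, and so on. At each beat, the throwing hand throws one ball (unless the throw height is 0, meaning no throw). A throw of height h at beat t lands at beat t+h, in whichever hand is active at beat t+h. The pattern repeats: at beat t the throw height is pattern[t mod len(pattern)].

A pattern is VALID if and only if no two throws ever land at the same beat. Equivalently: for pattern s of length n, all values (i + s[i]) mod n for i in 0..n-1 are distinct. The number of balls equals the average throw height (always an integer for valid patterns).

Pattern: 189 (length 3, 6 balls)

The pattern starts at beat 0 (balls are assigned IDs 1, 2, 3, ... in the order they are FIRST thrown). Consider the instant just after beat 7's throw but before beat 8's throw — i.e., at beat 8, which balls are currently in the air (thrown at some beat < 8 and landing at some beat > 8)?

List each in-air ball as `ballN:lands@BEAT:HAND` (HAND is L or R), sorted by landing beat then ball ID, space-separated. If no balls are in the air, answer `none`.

Beat 0 (L): throw ball1 h=1 -> lands@1:R; in-air after throw: [b1@1:R]
Beat 1 (R): throw ball1 h=8 -> lands@9:R; in-air after throw: [b1@9:R]
Beat 2 (L): throw ball2 h=9 -> lands@11:R; in-air after throw: [b1@9:R b2@11:R]
Beat 3 (R): throw ball3 h=1 -> lands@4:L; in-air after throw: [b3@4:L b1@9:R b2@11:R]
Beat 4 (L): throw ball3 h=8 -> lands@12:L; in-air after throw: [b1@9:R b2@11:R b3@12:L]
Beat 5 (R): throw ball4 h=9 -> lands@14:L; in-air after throw: [b1@9:R b2@11:R b3@12:L b4@14:L]
Beat 6 (L): throw ball5 h=1 -> lands@7:R; in-air after throw: [b5@7:R b1@9:R b2@11:R b3@12:L b4@14:L]
Beat 7 (R): throw ball5 h=8 -> lands@15:R; in-air after throw: [b1@9:R b2@11:R b3@12:L b4@14:L b5@15:R]
Beat 8 (L): throw ball6 h=9 -> lands@17:R; in-air after throw: [b1@9:R b2@11:R b3@12:L b4@14:L b5@15:R b6@17:R]

Answer: ball1:lands@9:R ball2:lands@11:R ball3:lands@12:L ball4:lands@14:L ball5:lands@15:R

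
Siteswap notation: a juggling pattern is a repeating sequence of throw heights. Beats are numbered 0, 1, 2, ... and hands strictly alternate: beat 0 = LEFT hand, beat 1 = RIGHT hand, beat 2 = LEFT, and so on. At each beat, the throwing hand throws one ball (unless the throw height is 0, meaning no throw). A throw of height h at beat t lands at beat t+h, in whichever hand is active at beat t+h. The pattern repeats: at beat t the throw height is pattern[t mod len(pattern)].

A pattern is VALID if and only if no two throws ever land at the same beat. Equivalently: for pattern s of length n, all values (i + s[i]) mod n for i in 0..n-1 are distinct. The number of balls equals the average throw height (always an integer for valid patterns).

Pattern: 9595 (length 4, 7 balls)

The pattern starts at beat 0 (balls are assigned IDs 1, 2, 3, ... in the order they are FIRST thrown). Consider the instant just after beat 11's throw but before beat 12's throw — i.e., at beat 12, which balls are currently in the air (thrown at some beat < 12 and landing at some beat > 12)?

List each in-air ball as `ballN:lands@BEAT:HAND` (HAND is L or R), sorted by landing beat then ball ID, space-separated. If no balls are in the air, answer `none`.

Beat 0 (L): throw ball1 h=9 -> lands@9:R; in-air after throw: [b1@9:R]
Beat 1 (R): throw ball2 h=5 -> lands@6:L; in-air after throw: [b2@6:L b1@9:R]
Beat 2 (L): throw ball3 h=9 -> lands@11:R; in-air after throw: [b2@6:L b1@9:R b3@11:R]
Beat 3 (R): throw ball4 h=5 -> lands@8:L; in-air after throw: [b2@6:L b4@8:L b1@9:R b3@11:R]
Beat 4 (L): throw ball5 h=9 -> lands@13:R; in-air after throw: [b2@6:L b4@8:L b1@9:R b3@11:R b5@13:R]
Beat 5 (R): throw ball6 h=5 -> lands@10:L; in-air after throw: [b2@6:L b4@8:L b1@9:R b6@10:L b3@11:R b5@13:R]
Beat 6 (L): throw ball2 h=9 -> lands@15:R; in-air after throw: [b4@8:L b1@9:R b6@10:L b3@11:R b5@13:R b2@15:R]
Beat 7 (R): throw ball7 h=5 -> lands@12:L; in-air after throw: [b4@8:L b1@9:R b6@10:L b3@11:R b7@12:L b5@13:R b2@15:R]
Beat 8 (L): throw ball4 h=9 -> lands@17:R; in-air after throw: [b1@9:R b6@10:L b3@11:R b7@12:L b5@13:R b2@15:R b4@17:R]
Beat 9 (R): throw ball1 h=5 -> lands@14:L; in-air after throw: [b6@10:L b3@11:R b7@12:L b5@13:R b1@14:L b2@15:R b4@17:R]
Beat 10 (L): throw ball6 h=9 -> lands@19:R; in-air after throw: [b3@11:R b7@12:L b5@13:R b1@14:L b2@15:R b4@17:R b6@19:R]
Beat 11 (R): throw ball3 h=5 -> lands@16:L; in-air after throw: [b7@12:L b5@13:R b1@14:L b2@15:R b3@16:L b4@17:R b6@19:R]
Beat 12 (L): throw ball7 h=9 -> lands@21:R; in-air after throw: [b5@13:R b1@14:L b2@15:R b3@16:L b4@17:R b6@19:R b7@21:R]

Answer: ball5:lands@13:R ball1:lands@14:L ball2:lands@15:R ball3:lands@16:L ball4:lands@17:R ball6:lands@19:R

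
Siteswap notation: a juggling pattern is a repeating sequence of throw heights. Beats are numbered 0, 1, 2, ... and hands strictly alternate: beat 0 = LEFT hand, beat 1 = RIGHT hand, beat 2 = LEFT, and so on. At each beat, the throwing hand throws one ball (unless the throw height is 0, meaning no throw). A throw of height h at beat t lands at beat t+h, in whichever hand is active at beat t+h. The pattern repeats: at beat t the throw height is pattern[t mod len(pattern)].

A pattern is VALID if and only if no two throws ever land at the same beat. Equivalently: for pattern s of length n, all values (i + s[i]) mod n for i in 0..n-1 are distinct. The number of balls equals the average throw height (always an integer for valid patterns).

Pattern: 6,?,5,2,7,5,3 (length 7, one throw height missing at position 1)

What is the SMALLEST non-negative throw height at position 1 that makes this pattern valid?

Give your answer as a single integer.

i=0: (0 + 6) mod 7 = 6
i=1: s[i]=? (unknown)
i=2: (2 + 5) mod 7 = 0
i=3: (3 + 2) mod 7 = 5
i=4: (4 + 7) mod 7 = 4
i=5: (5 + 5) mod 7 = 3
i=6: (6 + 3) mod 7 = 2
Known residues: [0, 2, 3, 4, 5, 6]; need a permutation of 0..6, so missing residue r = 1
Need (1 + s) mod 7 = 1; smallest s = (1 - 1) mod 7 = 0

Answer: 0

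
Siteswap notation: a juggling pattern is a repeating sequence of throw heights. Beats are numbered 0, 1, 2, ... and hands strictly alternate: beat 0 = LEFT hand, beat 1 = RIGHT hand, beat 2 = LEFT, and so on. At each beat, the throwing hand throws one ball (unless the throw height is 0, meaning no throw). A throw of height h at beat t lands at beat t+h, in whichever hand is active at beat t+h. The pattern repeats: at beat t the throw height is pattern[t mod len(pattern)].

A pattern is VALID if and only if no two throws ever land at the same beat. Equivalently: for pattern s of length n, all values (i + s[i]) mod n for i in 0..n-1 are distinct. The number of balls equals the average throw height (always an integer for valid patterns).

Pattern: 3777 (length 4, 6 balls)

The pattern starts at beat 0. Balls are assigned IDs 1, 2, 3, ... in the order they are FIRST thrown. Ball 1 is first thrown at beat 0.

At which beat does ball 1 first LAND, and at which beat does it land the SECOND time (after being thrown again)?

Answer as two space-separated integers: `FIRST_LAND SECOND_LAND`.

Answer: 3 10

Derivation:
Beat 0 (L): throw ball1 h=3 -> lands@3:R; in-air after throw: [b1@3:R]
Beat 1 (R): throw ball2 h=7 -> lands@8:L; in-air after throw: [b1@3:R b2@8:L]
Beat 2 (L): throw ball3 h=7 -> lands@9:R; in-air after throw: [b1@3:R b2@8:L b3@9:R]
Beat 3 (R): throw ball1 h=7 -> lands@10:L; in-air after throw: [b2@8:L b3@9:R b1@10:L]
Beat 4 (L): throw ball4 h=3 -> lands@7:R; in-air after throw: [b4@7:R b2@8:L b3@9:R b1@10:L]
Beat 5 (R): throw ball5 h=7 -> lands@12:L; in-air after throw: [b4@7:R b2@8:L b3@9:R b1@10:L b5@12:L]
Beat 6 (L): throw ball6 h=7 -> lands@13:R; in-air after throw: [b4@7:R b2@8:L b3@9:R b1@10:L b5@12:L b6@13:R]
Beat 7 (R): throw ball4 h=7 -> lands@14:L; in-air after throw: [b2@8:L b3@9:R b1@10:L b5@12:L b6@13:R b4@14:L]
Beat 8 (L): throw ball2 h=3 -> lands@11:R; in-air after throw: [b3@9:R b1@10:L b2@11:R b5@12:L b6@13:R b4@14:L]
Beat 9 (R): throw ball3 h=7 -> lands@16:L; in-air after throw: [b1@10:L b2@11:R b5@12:L b6@13:R b4@14:L b3@16:L]
Beat 10 (L): throw ball1 h=7 -> lands@17:R; in-air after throw: [b2@11:R b5@12:L b6@13:R b4@14:L b3@16:L b1@17:R]
Ball 1: thrown@0 h=3 -> first land @3; rethrown@3 h=7 -> second land @10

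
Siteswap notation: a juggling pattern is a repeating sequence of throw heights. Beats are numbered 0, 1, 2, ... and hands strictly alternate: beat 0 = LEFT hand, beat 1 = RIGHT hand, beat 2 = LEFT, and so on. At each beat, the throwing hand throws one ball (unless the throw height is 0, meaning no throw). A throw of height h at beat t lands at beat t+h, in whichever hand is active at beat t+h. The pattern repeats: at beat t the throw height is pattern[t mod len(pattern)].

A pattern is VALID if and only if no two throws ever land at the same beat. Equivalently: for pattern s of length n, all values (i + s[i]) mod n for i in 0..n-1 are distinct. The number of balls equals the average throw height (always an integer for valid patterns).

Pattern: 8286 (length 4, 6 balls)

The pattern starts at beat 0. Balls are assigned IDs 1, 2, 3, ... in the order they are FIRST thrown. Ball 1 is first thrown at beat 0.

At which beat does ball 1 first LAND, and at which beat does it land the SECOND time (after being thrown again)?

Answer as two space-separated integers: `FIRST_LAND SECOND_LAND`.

Beat 0 (L): throw ball1 h=8 -> lands@8:L; in-air after throw: [b1@8:L]
Beat 1 (R): throw ball2 h=2 -> lands@3:R; in-air after throw: [b2@3:R b1@8:L]
Beat 2 (L): throw ball3 h=8 -> lands@10:L; in-air after throw: [b2@3:R b1@8:L b3@10:L]
Beat 3 (R): throw ball2 h=6 -> lands@9:R; in-air after throw: [b1@8:L b2@9:R b3@10:L]
Beat 4 (L): throw ball4 h=8 -> lands@12:L; in-air after throw: [b1@8:L b2@9:R b3@10:L b4@12:L]
Beat 5 (R): throw ball5 h=2 -> lands@7:R; in-air after throw: [b5@7:R b1@8:L b2@9:R b3@10:L b4@12:L]
Beat 6 (L): throw ball6 h=8 -> lands@14:L; in-air after throw: [b5@7:R b1@8:L b2@9:R b3@10:L b4@12:L b6@14:L]
Beat 7 (R): throw ball5 h=6 -> lands@13:R; in-air after throw: [b1@8:L b2@9:R b3@10:L b4@12:L b5@13:R b6@14:L]
Beat 8 (L): throw ball1 h=8 -> lands@16:L; in-air after throw: [b2@9:R b3@10:L b4@12:L b5@13:R b6@14:L b1@16:L]
Beat 9 (R): throw ball2 h=2 -> lands@11:R; in-air after throw: [b3@10:L b2@11:R b4@12:L b5@13:R b6@14:L b1@16:L]
Beat 10 (L): throw ball3 h=8 -> lands@18:L; in-air after throw: [b2@11:R b4@12:L b5@13:R b6@14:L b1@16:L b3@18:L]
Beat 11 (R): throw ball2 h=6 -> lands@17:R; in-air after throw: [b4@12:L b5@13:R b6@14:L b1@16:L b2@17:R b3@18:L]
Beat 12 (L): throw ball4 h=8 -> lands@20:L; in-air after throw: [b5@13:R b6@14:L b1@16:L b2@17:R b3@18:L b4@20:L]
Beat 13 (R): throw ball5 h=2 -> lands@15:R; in-air after throw: [b6@14:L b5@15:R b1@16:L b2@17:R b3@18:L b4@20:L]
Beat 14 (L): throw ball6 h=8 -> lands@22:L; in-air after throw: [b5@15:R b1@16:L b2@17:R b3@18:L b4@20:L b6@22:L]
Beat 15 (R): throw ball5 h=6 -> lands@21:R; in-air after throw: [b1@16:L b2@17:R b3@18:L b4@20:L b5@21:R b6@22:L]
Beat 16 (L): throw ball1 h=8 -> lands@24:L; in-air after throw: [b2@17:R b3@18:L b4@20:L b5@21:R b6@22:L b1@24:L]
Ball 1: thrown@0 h=8 -> first land @8; rethrown@8 h=8 -> second land @16

Answer: 8 16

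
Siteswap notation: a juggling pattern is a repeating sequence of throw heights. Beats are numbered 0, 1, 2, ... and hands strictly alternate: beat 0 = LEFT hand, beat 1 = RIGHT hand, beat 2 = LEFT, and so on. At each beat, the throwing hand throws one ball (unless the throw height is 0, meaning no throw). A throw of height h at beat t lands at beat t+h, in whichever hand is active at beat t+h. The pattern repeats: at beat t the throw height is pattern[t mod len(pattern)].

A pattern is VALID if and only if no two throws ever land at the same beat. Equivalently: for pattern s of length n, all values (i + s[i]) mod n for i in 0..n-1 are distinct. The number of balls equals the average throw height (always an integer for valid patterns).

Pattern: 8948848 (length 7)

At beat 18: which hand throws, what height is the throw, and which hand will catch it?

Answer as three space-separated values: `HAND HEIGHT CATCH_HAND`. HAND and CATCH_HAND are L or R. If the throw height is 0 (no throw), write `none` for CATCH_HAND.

Beat 18: 18 mod 2 = 0, so hand = L
Throw height = pattern[18 mod 7] = pattern[4] = 8
Lands at beat 18+8=26, 26 mod 2 = 0, so catch hand = L

Answer: L 8 L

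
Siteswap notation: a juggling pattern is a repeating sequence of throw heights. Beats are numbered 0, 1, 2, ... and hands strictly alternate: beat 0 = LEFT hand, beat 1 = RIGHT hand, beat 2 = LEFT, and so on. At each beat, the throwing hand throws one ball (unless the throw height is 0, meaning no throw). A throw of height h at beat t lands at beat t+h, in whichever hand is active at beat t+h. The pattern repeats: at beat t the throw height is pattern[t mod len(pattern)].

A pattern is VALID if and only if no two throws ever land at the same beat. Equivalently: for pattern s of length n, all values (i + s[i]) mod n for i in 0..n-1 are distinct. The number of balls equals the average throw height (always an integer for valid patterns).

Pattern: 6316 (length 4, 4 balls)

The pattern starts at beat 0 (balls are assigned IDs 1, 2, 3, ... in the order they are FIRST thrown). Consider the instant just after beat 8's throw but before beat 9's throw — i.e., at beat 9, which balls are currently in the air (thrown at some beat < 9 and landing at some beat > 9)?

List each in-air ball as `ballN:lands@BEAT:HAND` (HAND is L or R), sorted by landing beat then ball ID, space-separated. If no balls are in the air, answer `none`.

Beat 0 (L): throw ball1 h=6 -> lands@6:L; in-air after throw: [b1@6:L]
Beat 1 (R): throw ball2 h=3 -> lands@4:L; in-air after throw: [b2@4:L b1@6:L]
Beat 2 (L): throw ball3 h=1 -> lands@3:R; in-air after throw: [b3@3:R b2@4:L b1@6:L]
Beat 3 (R): throw ball3 h=6 -> lands@9:R; in-air after throw: [b2@4:L b1@6:L b3@9:R]
Beat 4 (L): throw ball2 h=6 -> lands@10:L; in-air after throw: [b1@6:L b3@9:R b2@10:L]
Beat 5 (R): throw ball4 h=3 -> lands@8:L; in-air after throw: [b1@6:L b4@8:L b3@9:R b2@10:L]
Beat 6 (L): throw ball1 h=1 -> lands@7:R; in-air after throw: [b1@7:R b4@8:L b3@9:R b2@10:L]
Beat 7 (R): throw ball1 h=6 -> lands@13:R; in-air after throw: [b4@8:L b3@9:R b2@10:L b1@13:R]
Beat 8 (L): throw ball4 h=6 -> lands@14:L; in-air after throw: [b3@9:R b2@10:L b1@13:R b4@14:L]
Beat 9 (R): throw ball3 h=3 -> lands@12:L; in-air after throw: [b2@10:L b3@12:L b1@13:R b4@14:L]

Answer: ball2:lands@10:L ball1:lands@13:R ball4:lands@14:L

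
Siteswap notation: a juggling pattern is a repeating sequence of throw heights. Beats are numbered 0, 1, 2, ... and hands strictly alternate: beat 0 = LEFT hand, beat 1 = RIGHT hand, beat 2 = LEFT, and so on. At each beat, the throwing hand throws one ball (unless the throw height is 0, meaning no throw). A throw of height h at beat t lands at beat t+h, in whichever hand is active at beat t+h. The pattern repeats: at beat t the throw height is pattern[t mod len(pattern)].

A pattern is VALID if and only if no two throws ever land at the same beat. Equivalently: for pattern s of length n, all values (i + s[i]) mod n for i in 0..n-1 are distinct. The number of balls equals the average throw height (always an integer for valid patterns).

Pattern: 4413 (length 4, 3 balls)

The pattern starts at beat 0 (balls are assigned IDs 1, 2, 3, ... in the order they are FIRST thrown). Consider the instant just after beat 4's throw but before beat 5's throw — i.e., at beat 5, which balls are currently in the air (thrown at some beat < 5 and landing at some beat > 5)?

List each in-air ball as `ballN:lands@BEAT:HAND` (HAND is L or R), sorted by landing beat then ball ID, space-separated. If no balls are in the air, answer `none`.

Answer: ball3:lands@6:L ball1:lands@8:L

Derivation:
Beat 0 (L): throw ball1 h=4 -> lands@4:L; in-air after throw: [b1@4:L]
Beat 1 (R): throw ball2 h=4 -> lands@5:R; in-air after throw: [b1@4:L b2@5:R]
Beat 2 (L): throw ball3 h=1 -> lands@3:R; in-air after throw: [b3@3:R b1@4:L b2@5:R]
Beat 3 (R): throw ball3 h=3 -> lands@6:L; in-air after throw: [b1@4:L b2@5:R b3@6:L]
Beat 4 (L): throw ball1 h=4 -> lands@8:L; in-air after throw: [b2@5:R b3@6:L b1@8:L]
Beat 5 (R): throw ball2 h=4 -> lands@9:R; in-air after throw: [b3@6:L b1@8:L b2@9:R]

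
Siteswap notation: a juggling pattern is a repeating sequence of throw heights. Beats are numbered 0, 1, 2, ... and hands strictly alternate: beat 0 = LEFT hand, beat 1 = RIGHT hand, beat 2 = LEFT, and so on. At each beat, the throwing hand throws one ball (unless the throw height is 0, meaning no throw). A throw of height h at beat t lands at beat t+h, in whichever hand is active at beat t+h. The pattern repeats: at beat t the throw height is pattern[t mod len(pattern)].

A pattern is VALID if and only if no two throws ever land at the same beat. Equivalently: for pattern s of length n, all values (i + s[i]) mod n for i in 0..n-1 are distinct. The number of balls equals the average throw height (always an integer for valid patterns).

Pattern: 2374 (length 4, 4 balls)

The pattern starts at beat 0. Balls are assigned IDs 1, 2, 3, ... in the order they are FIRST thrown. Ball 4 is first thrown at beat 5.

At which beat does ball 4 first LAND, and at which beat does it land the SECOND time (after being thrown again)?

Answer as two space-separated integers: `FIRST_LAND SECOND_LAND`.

Beat 0 (L): throw ball1 h=2 -> lands@2:L; in-air after throw: [b1@2:L]
Beat 1 (R): throw ball2 h=3 -> lands@4:L; in-air after throw: [b1@2:L b2@4:L]
Beat 2 (L): throw ball1 h=7 -> lands@9:R; in-air after throw: [b2@4:L b1@9:R]
Beat 3 (R): throw ball3 h=4 -> lands@7:R; in-air after throw: [b2@4:L b3@7:R b1@9:R]
Beat 4 (L): throw ball2 h=2 -> lands@6:L; in-air after throw: [b2@6:L b3@7:R b1@9:R]
Beat 5 (R): throw ball4 h=3 -> lands@8:L; in-air after throw: [b2@6:L b3@7:R b4@8:L b1@9:R]
Beat 6 (L): throw ball2 h=7 -> lands@13:R; in-air after throw: [b3@7:R b4@8:L b1@9:R b2@13:R]
Beat 7 (R): throw ball3 h=4 -> lands@11:R; in-air after throw: [b4@8:L b1@9:R b3@11:R b2@13:R]
Beat 8 (L): throw ball4 h=2 -> lands@10:L; in-air after throw: [b1@9:R b4@10:L b3@11:R b2@13:R]
Beat 9 (R): throw ball1 h=3 -> lands@12:L; in-air after throw: [b4@10:L b3@11:R b1@12:L b2@13:R]
Beat 10 (L): throw ball4 h=7 -> lands@17:R; in-air after throw: [b3@11:R b1@12:L b2@13:R b4@17:R]
Ball 4: thrown@5 h=3 -> first land @8; rethrown@8 h=2 -> second land @10

Answer: 8 10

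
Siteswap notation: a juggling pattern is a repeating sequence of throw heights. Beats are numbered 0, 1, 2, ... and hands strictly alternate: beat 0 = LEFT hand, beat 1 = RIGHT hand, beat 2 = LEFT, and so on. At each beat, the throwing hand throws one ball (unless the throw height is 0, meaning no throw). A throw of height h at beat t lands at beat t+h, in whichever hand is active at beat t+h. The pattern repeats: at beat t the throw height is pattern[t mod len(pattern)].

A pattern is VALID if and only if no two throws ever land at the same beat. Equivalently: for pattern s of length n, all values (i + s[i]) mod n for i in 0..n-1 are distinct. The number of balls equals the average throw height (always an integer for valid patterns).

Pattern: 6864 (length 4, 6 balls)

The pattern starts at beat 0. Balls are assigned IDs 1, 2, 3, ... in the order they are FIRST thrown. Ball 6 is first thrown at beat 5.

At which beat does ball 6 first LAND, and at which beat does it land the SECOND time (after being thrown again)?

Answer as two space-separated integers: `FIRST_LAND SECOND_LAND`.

Answer: 13 21

Derivation:
Beat 0 (L): throw ball1 h=6 -> lands@6:L; in-air after throw: [b1@6:L]
Beat 1 (R): throw ball2 h=8 -> lands@9:R; in-air after throw: [b1@6:L b2@9:R]
Beat 2 (L): throw ball3 h=6 -> lands@8:L; in-air after throw: [b1@6:L b3@8:L b2@9:R]
Beat 3 (R): throw ball4 h=4 -> lands@7:R; in-air after throw: [b1@6:L b4@7:R b3@8:L b2@9:R]
Beat 4 (L): throw ball5 h=6 -> lands@10:L; in-air after throw: [b1@6:L b4@7:R b3@8:L b2@9:R b5@10:L]
Beat 5 (R): throw ball6 h=8 -> lands@13:R; in-air after throw: [b1@6:L b4@7:R b3@8:L b2@9:R b5@10:L b6@13:R]
Beat 6 (L): throw ball1 h=6 -> lands@12:L; in-air after throw: [b4@7:R b3@8:L b2@9:R b5@10:L b1@12:L b6@13:R]
Beat 7 (R): throw ball4 h=4 -> lands@11:R; in-air after throw: [b3@8:L b2@9:R b5@10:L b4@11:R b1@12:L b6@13:R]
Beat 8 (L): throw ball3 h=6 -> lands@14:L; in-air after throw: [b2@9:R b5@10:L b4@11:R b1@12:L b6@13:R b3@14:L]
Beat 9 (R): throw ball2 h=8 -> lands@17:R; in-air after throw: [b5@10:L b4@11:R b1@12:L b6@13:R b3@14:L b2@17:R]
Beat 10 (L): throw ball5 h=6 -> lands@16:L; in-air after throw: [b4@11:R b1@12:L b6@13:R b3@14:L b5@16:L b2@17:R]
Beat 11 (R): throw ball4 h=4 -> lands@15:R; in-air after throw: [b1@12:L b6@13:R b3@14:L b4@15:R b5@16:L b2@17:R]
Beat 12 (L): throw ball1 h=6 -> lands@18:L; in-air after throw: [b6@13:R b3@14:L b4@15:R b5@16:L b2@17:R b1@18:L]
Beat 13 (R): throw ball6 h=8 -> lands@21:R; in-air after throw: [b3@14:L b4@15:R b5@16:L b2@17:R b1@18:L b6@21:R]
Beat 14 (L): throw ball3 h=6 -> lands@20:L; in-air after throw: [b4@15:R b5@16:L b2@17:R b1@18:L b3@20:L b6@21:R]
Beat 15 (R): throw ball4 h=4 -> lands@19:R; in-air after throw: [b5@16:L b2@17:R b1@18:L b4@19:R b3@20:L b6@21:R]
Beat 16 (L): throw ball5 h=6 -> lands@22:L; in-air after throw: [b2@17:R b1@18:L b4@19:R b3@20:L b6@21:R b5@22:L]
Beat 17 (R): throw ball2 h=8 -> lands@25:R; in-air after throw: [b1@18:L b4@19:R b3@20:L b6@21:R b5@22:L b2@25:R]
Beat 18 (L): throw ball1 h=6 -> lands@24:L; in-air after throw: [b4@19:R b3@20:L b6@21:R b5@22:L b1@24:L b2@25:R]
Beat 19 (R): throw ball4 h=4 -> lands@23:R; in-air after throw: [b3@20:L b6@21:R b5@22:L b4@23:R b1@24:L b2@25:R]
Ball 6: thrown@5 h=8 -> first land @13; rethrown@13 h=8 -> second land @21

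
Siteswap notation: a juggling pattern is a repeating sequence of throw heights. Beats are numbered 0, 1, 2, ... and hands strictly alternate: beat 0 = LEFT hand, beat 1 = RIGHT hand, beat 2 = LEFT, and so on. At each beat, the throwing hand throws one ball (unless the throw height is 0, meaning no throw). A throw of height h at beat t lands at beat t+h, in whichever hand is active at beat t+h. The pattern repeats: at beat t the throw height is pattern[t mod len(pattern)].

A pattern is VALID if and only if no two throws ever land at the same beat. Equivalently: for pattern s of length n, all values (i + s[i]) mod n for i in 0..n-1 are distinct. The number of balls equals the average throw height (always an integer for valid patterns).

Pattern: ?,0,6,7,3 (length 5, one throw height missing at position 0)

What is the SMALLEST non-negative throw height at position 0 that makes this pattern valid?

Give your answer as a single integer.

Answer: 4

Derivation:
i=0: s[i]=? (unknown)
i=1: (1 + 0) mod 5 = 1
i=2: (2 + 6) mod 5 = 3
i=3: (3 + 7) mod 5 = 0
i=4: (4 + 3) mod 5 = 2
Known residues: [0, 1, 2, 3]; need a permutation of 0..4, so missing residue r = 4
Need (0 + s) mod 5 = 4; smallest s = (4 - 0) mod 5 = 4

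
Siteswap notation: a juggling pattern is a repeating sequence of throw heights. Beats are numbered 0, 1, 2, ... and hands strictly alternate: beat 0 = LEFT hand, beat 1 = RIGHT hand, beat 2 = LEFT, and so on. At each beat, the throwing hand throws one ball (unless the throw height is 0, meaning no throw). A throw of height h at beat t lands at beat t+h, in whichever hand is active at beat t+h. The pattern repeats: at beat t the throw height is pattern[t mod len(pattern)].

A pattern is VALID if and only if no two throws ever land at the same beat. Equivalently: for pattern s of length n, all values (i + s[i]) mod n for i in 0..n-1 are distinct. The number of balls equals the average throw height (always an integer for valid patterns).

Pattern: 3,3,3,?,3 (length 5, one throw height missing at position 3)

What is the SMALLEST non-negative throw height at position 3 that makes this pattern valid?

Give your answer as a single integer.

Answer: 3

Derivation:
i=0: (0 + 3) mod 5 = 3
i=1: (1 + 3) mod 5 = 4
i=2: (2 + 3) mod 5 = 0
i=3: s[i]=? (unknown)
i=4: (4 + 3) mod 5 = 2
Known residues: [0, 2, 3, 4]; need a permutation of 0..4, so missing residue r = 1
Need (3 + s) mod 5 = 1; smallest s = (1 - 3) mod 5 = 3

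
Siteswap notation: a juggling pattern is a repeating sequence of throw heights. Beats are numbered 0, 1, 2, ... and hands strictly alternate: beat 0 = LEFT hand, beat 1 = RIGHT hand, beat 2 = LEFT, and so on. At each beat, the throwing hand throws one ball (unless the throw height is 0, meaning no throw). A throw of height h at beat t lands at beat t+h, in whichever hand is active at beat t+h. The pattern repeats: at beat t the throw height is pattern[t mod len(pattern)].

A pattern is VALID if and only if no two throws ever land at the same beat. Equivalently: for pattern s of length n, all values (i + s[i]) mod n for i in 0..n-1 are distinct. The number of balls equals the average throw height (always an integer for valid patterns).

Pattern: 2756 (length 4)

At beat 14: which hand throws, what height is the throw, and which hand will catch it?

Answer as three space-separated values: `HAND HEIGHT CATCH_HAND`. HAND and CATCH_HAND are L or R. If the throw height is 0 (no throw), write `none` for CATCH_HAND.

Beat 14: 14 mod 2 = 0, so hand = L
Throw height = pattern[14 mod 4] = pattern[2] = 5
Lands at beat 14+5=19, 19 mod 2 = 1, so catch hand = R

Answer: L 5 R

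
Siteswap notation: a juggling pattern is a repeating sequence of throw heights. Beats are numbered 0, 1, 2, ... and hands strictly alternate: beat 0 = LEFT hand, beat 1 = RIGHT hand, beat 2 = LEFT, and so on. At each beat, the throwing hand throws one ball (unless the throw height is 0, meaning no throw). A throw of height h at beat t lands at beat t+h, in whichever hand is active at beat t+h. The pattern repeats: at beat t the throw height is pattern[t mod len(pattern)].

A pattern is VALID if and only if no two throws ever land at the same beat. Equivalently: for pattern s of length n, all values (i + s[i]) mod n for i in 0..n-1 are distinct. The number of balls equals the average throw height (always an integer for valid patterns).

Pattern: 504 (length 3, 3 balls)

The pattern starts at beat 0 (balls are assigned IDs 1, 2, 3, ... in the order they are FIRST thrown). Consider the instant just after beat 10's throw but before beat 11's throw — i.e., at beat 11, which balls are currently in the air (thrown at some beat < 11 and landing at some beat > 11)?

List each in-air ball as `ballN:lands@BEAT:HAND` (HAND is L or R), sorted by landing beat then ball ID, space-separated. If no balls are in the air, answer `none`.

Answer: ball3:lands@12:L ball1:lands@14:L

Derivation:
Beat 0 (L): throw ball1 h=5 -> lands@5:R; in-air after throw: [b1@5:R]
Beat 2 (L): throw ball2 h=4 -> lands@6:L; in-air after throw: [b1@5:R b2@6:L]
Beat 3 (R): throw ball3 h=5 -> lands@8:L; in-air after throw: [b1@5:R b2@6:L b3@8:L]
Beat 5 (R): throw ball1 h=4 -> lands@9:R; in-air after throw: [b2@6:L b3@8:L b1@9:R]
Beat 6 (L): throw ball2 h=5 -> lands@11:R; in-air after throw: [b3@8:L b1@9:R b2@11:R]
Beat 8 (L): throw ball3 h=4 -> lands@12:L; in-air after throw: [b1@9:R b2@11:R b3@12:L]
Beat 9 (R): throw ball1 h=5 -> lands@14:L; in-air after throw: [b2@11:R b3@12:L b1@14:L]
Beat 11 (R): throw ball2 h=4 -> lands@15:R; in-air after throw: [b3@12:L b1@14:L b2@15:R]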